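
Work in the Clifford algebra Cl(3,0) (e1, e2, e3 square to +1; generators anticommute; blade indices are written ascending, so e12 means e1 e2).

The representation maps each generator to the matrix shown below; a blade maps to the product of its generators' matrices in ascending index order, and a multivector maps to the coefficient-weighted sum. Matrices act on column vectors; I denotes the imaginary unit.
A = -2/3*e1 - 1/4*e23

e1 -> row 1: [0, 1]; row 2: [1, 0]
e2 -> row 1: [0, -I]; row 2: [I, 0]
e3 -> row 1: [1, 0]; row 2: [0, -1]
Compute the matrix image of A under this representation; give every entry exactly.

Bivector images (products of the table entries): rho(e23) = rho(e2)rho(e3) = row 1: [0, I]; row 2: [I, 0].
M = (-2/3)*rho(e1) + (-1/4)*rho(e23), summed entrywise:
Answer: row 1: [0, -2/3 - I/4]; row 2: [-2/3 - I/4, 0]


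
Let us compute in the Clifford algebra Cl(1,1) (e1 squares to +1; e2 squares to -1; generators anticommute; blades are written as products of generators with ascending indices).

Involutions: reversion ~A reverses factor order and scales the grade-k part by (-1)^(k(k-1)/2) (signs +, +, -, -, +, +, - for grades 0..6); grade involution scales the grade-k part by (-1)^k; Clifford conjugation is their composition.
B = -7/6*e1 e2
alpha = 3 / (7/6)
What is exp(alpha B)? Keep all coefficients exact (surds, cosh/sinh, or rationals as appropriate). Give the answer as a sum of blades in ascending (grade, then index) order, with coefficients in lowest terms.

B^2 = (-7/6)^2*(e1 e2)^2 = 49/36*(+1) = 49/36 (a basis 2-blade squares to minus the product of its generators' squares).
B^2 = 49/36 — hyperbolic case — the even/odd split gives cosh and sinh: l = 7/6, alpha*l = 3, so exp(alpha B) = cosh(3) + (sinh(3)/(7/6))*B = cosh(3) + (6*sinh(3)/7)*B.
Answer: cosh(3) - sinh(3)*e1 e2


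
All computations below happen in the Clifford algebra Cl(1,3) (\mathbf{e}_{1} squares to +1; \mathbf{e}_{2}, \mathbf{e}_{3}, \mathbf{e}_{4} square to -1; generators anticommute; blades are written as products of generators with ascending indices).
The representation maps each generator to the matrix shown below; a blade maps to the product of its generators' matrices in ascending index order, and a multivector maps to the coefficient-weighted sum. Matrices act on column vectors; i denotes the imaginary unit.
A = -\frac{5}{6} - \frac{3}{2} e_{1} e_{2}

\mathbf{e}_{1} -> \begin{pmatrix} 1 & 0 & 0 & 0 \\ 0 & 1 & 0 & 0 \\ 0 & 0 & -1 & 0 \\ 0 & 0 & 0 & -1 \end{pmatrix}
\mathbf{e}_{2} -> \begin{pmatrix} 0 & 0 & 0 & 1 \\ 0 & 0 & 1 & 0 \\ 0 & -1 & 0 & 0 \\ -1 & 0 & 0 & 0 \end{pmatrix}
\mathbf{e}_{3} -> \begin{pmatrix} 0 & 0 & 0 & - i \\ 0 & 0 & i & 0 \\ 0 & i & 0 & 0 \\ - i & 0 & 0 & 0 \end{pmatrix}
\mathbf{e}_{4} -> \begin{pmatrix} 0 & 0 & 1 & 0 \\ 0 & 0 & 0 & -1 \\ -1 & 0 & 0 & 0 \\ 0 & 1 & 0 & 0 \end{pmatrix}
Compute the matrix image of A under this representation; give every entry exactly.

Bivector images (products of the table entries): rho(e_{1} e_{2}) = rho(\mathbf{e}_{1})rho(\mathbf{e}_{2}) = \begin{pmatrix} 0 & 0 & 0 & 1 \\ 0 & 0 & 1 & 0 \\ 0 & 1 & 0 & 0 \\ 1 & 0 & 0 & 0 \end{pmatrix}.
M = (-\frac{5}{6})*1 + (-\frac{3}{2})*rho(e_{1} e_{2}), summed entrywise (1 is the identity matrix):
Answer: \begin{pmatrix} - \frac{5}{6} & 0 & 0 & - \frac{3}{2} \\ 0 & - \frac{5}{6} & - \frac{3}{2} & 0 \\ 0 & - \frac{3}{2} & - \frac{5}{6} & 0 \\ - \frac{3}{2} & 0 & 0 & - \frac{5}{6} \end{pmatrix}


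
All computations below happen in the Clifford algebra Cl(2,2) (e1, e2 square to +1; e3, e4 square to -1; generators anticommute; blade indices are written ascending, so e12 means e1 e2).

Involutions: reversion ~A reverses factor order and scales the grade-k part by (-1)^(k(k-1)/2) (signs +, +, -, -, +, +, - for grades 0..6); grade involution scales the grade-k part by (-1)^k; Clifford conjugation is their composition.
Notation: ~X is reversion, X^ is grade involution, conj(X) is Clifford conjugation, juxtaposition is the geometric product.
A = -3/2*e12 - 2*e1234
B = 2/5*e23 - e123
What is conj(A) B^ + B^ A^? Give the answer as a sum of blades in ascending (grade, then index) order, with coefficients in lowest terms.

first term: -3/2*e3 + 2*e4 + 3/5*e13 - 4/5*e14
second term: 3/2*e3 - 2*e4 + 3/5*e13 - 4/5*e14
Answer: 6/5*e13 - 8/5*e14


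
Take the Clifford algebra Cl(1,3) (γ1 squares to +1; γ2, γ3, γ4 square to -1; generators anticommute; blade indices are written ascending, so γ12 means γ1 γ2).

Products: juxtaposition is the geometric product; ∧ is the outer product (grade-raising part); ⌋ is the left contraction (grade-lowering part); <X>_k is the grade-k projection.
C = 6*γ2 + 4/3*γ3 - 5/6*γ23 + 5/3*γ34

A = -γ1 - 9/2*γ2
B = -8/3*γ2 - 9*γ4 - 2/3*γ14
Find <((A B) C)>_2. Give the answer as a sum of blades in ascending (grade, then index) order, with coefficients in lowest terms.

step 1: -12 + 2/3*γ4 + 8/3*γ12 + 9*γ14 + 81/2*γ24 - 3*γ124
step 2: -16*γ1 - 72*γ2 - 134/9*γ3 + 243*γ4 + 155/9*γ13 - 18*γ14 + 155/2*γ23 - 4*γ24 + 463/36*γ34 - 13/9*γ123 - 54*γ124 - 29/2*γ134 - 491/9*γ234 + 17/18*γ1234
step 3: 155/9*γ13 - 18*γ14 + 155/2*γ23 - 4*γ24 + 463/36*γ34
Answer: 155/9*γ13 - 18*γ14 + 155/2*γ23 - 4*γ24 + 463/36*γ34


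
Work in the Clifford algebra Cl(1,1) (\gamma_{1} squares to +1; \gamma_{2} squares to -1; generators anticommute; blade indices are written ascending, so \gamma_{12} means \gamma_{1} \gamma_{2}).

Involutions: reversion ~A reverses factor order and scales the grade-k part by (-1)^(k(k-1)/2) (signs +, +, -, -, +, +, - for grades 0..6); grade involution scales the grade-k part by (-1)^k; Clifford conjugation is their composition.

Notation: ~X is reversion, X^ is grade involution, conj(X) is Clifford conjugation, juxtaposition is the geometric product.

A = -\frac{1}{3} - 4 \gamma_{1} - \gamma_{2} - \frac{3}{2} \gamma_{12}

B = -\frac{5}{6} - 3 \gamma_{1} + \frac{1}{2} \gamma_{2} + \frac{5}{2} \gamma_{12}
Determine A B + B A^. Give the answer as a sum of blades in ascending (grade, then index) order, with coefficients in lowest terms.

first term: \frac{325}{36} + \frac{31}{12} \gamma_{1} - \frac{83}{6} \gamma_{2} - \frac{55}{12} \gamma_{12}
second term: -\frac{575}{36} - \frac{67}{12} \gamma_{1} - \frac{13}{2} \gamma_{2} - \frac{55}{12} \gamma_{12}
Answer: -\frac{125}{18} - 3 \gamma_{1} - \frac{61}{3} \gamma_{2} - \frac{55}{6} \gamma_{12}


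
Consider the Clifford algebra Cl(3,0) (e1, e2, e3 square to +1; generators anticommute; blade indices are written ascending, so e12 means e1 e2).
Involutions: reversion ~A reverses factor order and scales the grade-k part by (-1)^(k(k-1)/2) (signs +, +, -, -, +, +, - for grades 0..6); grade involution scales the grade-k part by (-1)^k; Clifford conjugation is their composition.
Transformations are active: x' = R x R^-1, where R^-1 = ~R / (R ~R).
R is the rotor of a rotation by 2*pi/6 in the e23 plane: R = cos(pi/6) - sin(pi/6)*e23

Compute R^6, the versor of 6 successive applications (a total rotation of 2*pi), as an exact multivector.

Rotor phase runs at HALF the rotation angle; powers of one rotor simply add phase, so after 6 steps in e23 the phase is 6*pi/6 = pi and R^6 = cos(pi) - sin(pi)*e23.
cos(pi) = -1 and sin(pi) = 0, so R^6 = -1. The total rotation 2*pi is 1 full turn, so every vector returns to itself, yet the rotor is -1, on the OTHER sheet of the double cover (an odd number of 2*pi turns).
Answer: -1


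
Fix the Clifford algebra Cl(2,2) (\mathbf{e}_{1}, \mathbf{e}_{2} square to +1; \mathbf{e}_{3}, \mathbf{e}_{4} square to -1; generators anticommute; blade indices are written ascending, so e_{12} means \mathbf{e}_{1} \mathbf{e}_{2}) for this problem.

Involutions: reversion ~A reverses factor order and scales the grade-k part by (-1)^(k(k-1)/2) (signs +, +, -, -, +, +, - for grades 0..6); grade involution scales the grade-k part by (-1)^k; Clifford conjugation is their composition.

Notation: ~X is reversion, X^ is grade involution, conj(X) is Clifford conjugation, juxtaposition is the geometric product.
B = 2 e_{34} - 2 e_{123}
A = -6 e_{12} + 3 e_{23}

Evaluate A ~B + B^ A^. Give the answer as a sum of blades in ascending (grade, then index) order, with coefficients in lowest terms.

first term: 6 e_{1} + 12 e_{3} + 6 e_{24} + 12 e_{1234}
second term: 6 e_{1} + 12 e_{3} + 6 e_{24} - 12 e_{1234}
Answer: 12 e_{1} + 24 e_{3} + 12 e_{24}


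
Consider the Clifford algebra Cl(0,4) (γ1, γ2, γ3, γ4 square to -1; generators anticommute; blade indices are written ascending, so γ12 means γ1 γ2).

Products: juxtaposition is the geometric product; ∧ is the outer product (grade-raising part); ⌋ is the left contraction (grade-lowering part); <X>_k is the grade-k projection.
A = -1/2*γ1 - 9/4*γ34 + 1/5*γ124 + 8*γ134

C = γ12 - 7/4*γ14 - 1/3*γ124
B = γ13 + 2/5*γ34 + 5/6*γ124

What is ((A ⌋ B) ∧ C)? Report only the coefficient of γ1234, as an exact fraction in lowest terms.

step 1: 16/15 + 1/2*γ3 + 5/12*γ24
step 2: 16/15*γ12 - 28/15*γ14 + 1/2*γ123 - 16/45*γ124 + 7/8*γ134 - 1/6*γ1234
Answer: -1/6


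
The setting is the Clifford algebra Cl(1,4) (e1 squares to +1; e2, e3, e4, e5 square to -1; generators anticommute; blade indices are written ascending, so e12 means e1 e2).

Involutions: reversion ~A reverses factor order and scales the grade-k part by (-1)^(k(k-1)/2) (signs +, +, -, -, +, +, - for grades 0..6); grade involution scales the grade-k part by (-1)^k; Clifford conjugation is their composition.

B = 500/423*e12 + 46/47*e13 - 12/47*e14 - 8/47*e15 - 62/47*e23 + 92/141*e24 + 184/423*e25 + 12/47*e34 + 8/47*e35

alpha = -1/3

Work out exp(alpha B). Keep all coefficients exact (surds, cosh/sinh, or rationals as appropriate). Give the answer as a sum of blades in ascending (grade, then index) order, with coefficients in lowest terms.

B^2 term by term: the squares give (500/423)^2*(e12)^2 + (46/47)^2*(e13)^2 + (-12/47)^2*(e14)^2 + (-8/47)^2*(e15)^2 + (-62/47)^2*(e23)^2 + (92/141)^2*(e24)^2 + (184/423)^2*(e25)^2 + (12/47)^2*(e34)^2 + (8/47)^2*(e35)^2 = 250000/178929*(+1) + 2116/2209*(+1) + 144/2209*(+1) + 64/2209*(+1) + 3844/2209*(-1) + 8464/19881*(-1) + 33856/178929*(-1) + 144/2209*(-1) + 64/2209*(-1) = 0 (each basis 2-blade squares to minus the product of its generators' squares); cross terms between blades sharing an index anticommute and cancel; the commuting (index-disjoint) pairs give grade-4 terms 2*c*c'*(blade product), which cancel blade by blade — e1234: 4000/6627 - 8464/6627 + 1488/2209 = 0; e1235: 8000/19881 - 16928/19881 + 992/2209 = 0; e1245: 1472/6627 - 1472/6627 = 0; e1345: 192/2209 - 192/2209 = 0; e2345: -1472/6627 + 1472/6627 = 0 — confirming B is simple. So B^2 = 0.
B^2 = 0, and the exponential is exactly linear here: exp(alpha B) = 1 + alpha B (parabolic case).
Answer: 1 - 500/1269*e12 - 46/141*e13 + 4/47*e14 + 8/141*e15 + 62/141*e23 - 92/423*e24 - 184/1269*e25 - 4/47*e34 - 8/141*e35


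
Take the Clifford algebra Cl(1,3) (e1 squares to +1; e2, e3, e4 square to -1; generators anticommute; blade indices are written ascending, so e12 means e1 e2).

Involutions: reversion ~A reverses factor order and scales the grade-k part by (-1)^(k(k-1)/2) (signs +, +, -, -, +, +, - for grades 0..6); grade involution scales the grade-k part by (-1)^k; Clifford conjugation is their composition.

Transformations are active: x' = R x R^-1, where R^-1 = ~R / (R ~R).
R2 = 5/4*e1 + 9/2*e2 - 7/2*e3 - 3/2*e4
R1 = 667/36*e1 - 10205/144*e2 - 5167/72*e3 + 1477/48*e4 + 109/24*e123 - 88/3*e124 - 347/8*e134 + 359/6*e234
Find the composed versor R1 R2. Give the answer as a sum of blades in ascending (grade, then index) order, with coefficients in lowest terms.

Distribute over the terms of R2 (each basis-blade product reordered to ascending indices, repeated generators contracted through their squares):
R1 (5/4*e1) = 3335/144 + 51025/576*e12 + 25835/288*e13 - 7385/192*e14 + 545/96*e23 - 110/3*e24 - 1735/32*e34 - 1795/24*e1234
R1 (9/2*e2) = 10205/32 + 667/8*e12 + 327/16*e13 - 132*e14 + 5167/16*e23 - 4431/32*e24 - 1077/4*e34 - 3123/16*e1234
R1 (-7/2*e3) = -36169/144 + 763/48*e12 - 4669/72*e13 + 2429/16*e14 + 71435/288*e23 - 2513/12*e24 + 10339/96*e34 - 308/3*e1234
R1 (-3/2*e4) = 1477/32 - 44*e12 - 1041/16*e13 - 667/24*e14 + 359/4*e23 + 10205/96*e24 + 5167/48*e34 - 109/16*e1234
Summing the partial products and collecting blades:
Answer: 19735/144 + 82861/576*e12 - 5693/288*e13 - 8917/192*e14 + 47981/72*e23 - 1113/4*e24 - 865/8*e34 - 9107/24*e1234


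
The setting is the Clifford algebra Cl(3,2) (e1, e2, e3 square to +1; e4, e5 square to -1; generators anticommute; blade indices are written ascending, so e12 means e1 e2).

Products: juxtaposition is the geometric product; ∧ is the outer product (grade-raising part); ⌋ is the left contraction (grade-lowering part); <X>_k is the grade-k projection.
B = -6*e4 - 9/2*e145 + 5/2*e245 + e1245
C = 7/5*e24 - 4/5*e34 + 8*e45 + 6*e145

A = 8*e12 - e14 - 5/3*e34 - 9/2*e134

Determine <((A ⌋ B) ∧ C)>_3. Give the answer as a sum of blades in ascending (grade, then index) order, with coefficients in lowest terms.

step 1: 9/2*e5 + e25 - 8*e45
step 2: 63/10*e245 - 18/5*e345 - 4/5*e2345
step 3: 63/10*e245 - 18/5*e345
Answer: 63/10*e245 - 18/5*e345


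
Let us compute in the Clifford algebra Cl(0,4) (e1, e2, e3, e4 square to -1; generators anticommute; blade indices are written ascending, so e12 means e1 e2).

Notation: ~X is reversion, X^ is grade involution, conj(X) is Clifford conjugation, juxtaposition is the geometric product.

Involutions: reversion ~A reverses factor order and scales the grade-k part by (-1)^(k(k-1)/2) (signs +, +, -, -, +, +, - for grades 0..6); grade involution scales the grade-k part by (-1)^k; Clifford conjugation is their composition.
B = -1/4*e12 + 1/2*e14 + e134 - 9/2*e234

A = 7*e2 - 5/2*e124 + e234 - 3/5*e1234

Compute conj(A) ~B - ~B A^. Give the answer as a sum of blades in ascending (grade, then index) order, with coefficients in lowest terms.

first term: 9/2 - 89/20*e1 + 13/20*e2 + 5/8*e4 - e12 - 45/4*e13 - 14/5*e23 + 633/20*e34 - 1/2*e123 - 7/2*e124 + 1/4*e134 - 7*e1234
second term: -9/2 + 89/20*e1 - 13/20*e2 - 5/8*e4 - e12 - 45/4*e13 - 14/5*e23 + 633/20*e34 - 1/2*e123 - 7/2*e124 + 1/4*e134 + 7*e1234
Answer: 9 - 89/10*e1 + 13/10*e2 + 5/4*e4 - 14*e1234


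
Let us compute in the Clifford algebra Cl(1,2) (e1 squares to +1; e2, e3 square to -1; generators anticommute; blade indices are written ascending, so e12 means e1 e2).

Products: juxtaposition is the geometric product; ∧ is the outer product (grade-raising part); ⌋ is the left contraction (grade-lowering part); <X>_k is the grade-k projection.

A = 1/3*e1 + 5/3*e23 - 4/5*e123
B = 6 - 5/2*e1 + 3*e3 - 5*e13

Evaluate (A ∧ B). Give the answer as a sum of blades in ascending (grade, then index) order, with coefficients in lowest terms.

step 1: 2*e1 + e13 + 10*e23 - 269/30*e123
Answer: 2*e1 + e13 + 10*e23 - 269/30*e123


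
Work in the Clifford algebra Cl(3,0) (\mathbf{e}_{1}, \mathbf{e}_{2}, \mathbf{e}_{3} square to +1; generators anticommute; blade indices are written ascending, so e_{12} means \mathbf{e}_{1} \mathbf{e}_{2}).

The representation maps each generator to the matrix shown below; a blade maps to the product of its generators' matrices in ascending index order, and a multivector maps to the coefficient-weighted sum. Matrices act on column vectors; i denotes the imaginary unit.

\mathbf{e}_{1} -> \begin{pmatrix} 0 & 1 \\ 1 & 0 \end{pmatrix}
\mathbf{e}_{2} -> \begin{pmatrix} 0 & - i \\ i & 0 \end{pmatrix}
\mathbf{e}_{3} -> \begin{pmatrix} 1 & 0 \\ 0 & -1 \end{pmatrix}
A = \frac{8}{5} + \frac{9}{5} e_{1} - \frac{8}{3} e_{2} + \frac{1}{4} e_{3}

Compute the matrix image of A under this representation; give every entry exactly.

M = (\frac{8}{5})*1 + (\frac{9}{5})*rho(e_{1}) + (-\frac{8}{3})*rho(e_{2}) + (\frac{1}{4})*rho(e_{3}), summed entrywise (1 is the identity matrix):
Answer: \begin{pmatrix} \frac{37}{20} & \frac{9}{5} + \frac{8 i}{3} \\ \frac{9}{5} - \frac{8 i}{3} & \frac{27}{20} \end{pmatrix}


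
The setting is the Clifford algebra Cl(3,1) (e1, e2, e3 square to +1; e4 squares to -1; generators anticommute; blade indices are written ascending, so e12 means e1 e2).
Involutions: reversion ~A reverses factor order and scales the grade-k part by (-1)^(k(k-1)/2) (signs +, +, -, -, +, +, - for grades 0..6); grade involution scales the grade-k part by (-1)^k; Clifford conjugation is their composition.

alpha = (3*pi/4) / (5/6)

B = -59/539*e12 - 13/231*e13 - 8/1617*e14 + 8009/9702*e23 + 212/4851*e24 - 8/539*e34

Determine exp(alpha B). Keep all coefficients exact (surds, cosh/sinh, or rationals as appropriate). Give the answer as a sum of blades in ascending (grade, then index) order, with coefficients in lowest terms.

B^2 term by term: the squares give (-59/539)^2*(e12)^2 + (-13/231)^2*(e13)^2 + (-8/1617)^2*(e14)^2 + (8009/9702)^2*(e23)^2 + (212/4851)^2*(e24)^2 + (-8/539)^2*(e34)^2 = 3481/290521*(-1) + 169/53361*(-1) + 64/2614689*(+1) + 64144081/94128804*(-1) + 44944/23532201*(+1) + 64/290521*(+1) = -25/36 (each basis 2-blade squares to minus the product of its generators' squares); cross terms between blades sharing an index anticommute and cancel; the commuting (index-disjoint) pairs give grade-4 terms 2*c*c'*(blade product), which cancel blade by blade — e1234: 944/290521 + 5512/1120581 - 64072/7844067 = 0 — confirming B is simple. So B^2 = -25/36.
B^2 = -25/36 — circular case — the even/odd split gives cos and sin: l = 5/6, alpha*l = 3*pi/4, so exp(alpha B) = cos(3*pi/4) + (sin(3*pi/4)/(5/6))*B = -sqrt(2)/2 + (3*sqrt(2)/5)*B.
Answer: -sqrt(2)/2 - 177*sqrt(2)/2695*e12 - 13*sqrt(2)/385*e13 - 8*sqrt(2)/2695*e14 + 8009*sqrt(2)/16170*e23 + 212*sqrt(2)/8085*e24 - 24*sqrt(2)/2695*e34


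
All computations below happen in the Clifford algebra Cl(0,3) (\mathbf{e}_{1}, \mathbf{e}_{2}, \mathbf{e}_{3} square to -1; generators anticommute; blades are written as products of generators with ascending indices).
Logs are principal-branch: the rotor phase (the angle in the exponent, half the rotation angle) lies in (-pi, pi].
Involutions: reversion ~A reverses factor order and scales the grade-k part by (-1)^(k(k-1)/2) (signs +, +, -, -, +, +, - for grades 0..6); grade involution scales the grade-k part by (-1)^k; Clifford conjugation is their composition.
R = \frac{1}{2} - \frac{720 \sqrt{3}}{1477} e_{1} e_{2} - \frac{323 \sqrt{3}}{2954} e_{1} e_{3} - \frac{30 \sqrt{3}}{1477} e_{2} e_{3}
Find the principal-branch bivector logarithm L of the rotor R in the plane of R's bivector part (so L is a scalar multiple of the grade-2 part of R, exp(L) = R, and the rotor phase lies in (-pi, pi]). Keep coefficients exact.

The scalar part of R is \frac{1}{2}, which fixes the principal-branch rotor phase; the unit plane is then the bivector part divided by the sine of that phase, and L is that plane scaled by the phase.
Concretely: cos(phase) = \frac{1}{2} gives phase = ±\frac{\pi}{3}, and since phase/sin(phase) is even the sign is immaterial: L = (phase/sin(phase)) * <R>_2 = (\frac{2 \sqrt{3} \pi}{9}) * <R>_2.
Answer: - \frac{480 \pi}{1477} e_{1} e_{2} - \frac{323 \pi}{4431} e_{1} e_{3} - \frac{20 \pi}{1477} e_{2} e_{3}


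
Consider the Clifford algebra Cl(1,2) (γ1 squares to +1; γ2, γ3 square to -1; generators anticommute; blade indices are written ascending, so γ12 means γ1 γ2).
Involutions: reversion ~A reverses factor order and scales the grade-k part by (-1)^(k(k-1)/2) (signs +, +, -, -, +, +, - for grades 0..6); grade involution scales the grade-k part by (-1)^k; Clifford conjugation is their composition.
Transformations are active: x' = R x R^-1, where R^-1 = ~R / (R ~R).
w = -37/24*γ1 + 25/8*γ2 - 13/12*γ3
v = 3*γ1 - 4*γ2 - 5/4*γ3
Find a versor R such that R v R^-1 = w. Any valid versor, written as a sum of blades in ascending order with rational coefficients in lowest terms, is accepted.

Reasoning: v^2 = w^2 = -137/16 since conjugation preserves the quadratic form; R = v + w = 35/24*γ1 - 7/8*γ2 - 7/3*γ3 is then valid when invertible, keeping its own part and reversing (v - w)/2.
Answer: 35/24*γ1 - 7/8*γ2 - 7/3*γ3


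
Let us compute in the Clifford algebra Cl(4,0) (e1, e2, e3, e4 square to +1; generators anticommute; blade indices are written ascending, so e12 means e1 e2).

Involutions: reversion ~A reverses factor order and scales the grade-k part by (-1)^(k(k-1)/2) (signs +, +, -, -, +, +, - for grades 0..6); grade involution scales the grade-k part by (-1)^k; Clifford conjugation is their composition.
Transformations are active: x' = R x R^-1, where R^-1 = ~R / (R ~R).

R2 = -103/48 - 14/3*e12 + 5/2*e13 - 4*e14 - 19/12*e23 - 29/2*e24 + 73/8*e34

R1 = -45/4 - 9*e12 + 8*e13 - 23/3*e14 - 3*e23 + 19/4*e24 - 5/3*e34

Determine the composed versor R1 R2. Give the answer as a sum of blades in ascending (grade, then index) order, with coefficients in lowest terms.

Distribute over the grade parts of R1 (each basis-blade product reordered to ascending indices, repeated generators contracted through their squares):
<R1>_0 (= -45/4) R2 = 1545/64 + 105/2*e12 - 225/8*e13 + 45*e14 + 285/16*e23 + 1305/8*e24 - 3285/32*e34
<R1>_2 (= -9*e12 + 8*e13 - 23/3*e14 - 3*e23 + 19/4*e24 - 5/3*e34) R2 = -40/3 - 1691/16*e12 + 1433/24*e13 + 35465/144*e14 - 2647/96*e23 - 23287/576*e24 - 623/18*e34 + 647/12*e1234
Summing the partial products and collecting blades:
Answer: 2075/192 - 851/16*e12 + 379/12*e13 + 41945/144*e14 - 937/96*e23 + 70673/576*e24 - 39533/288*e34 + 647/12*e1234


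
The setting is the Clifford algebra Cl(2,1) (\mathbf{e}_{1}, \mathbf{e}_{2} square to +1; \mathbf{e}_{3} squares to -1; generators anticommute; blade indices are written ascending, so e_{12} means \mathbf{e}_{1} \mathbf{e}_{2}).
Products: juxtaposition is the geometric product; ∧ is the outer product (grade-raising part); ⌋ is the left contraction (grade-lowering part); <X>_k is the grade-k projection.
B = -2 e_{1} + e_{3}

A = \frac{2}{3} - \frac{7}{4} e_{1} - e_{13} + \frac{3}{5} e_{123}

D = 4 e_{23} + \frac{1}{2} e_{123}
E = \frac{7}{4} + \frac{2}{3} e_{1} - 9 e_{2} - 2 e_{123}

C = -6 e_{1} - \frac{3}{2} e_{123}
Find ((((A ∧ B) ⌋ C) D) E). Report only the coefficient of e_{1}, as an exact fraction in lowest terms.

step 1: -\frac{4}{3} e_{1} + \frac{2}{3} e_{3} - \frac{7}{4} e_{13}
step 2: 8 - \frac{21}{8} e_{2} + e_{12} + 2 e_{23}
step 3: 8 + e_{1} - 11 e_{3} + \frac{85}{16} e_{13} + 32 e_{23} + 4 e_{123}
step 4: \frac{20}{3} - \frac{683}{12} e_{1} - \frac{491}{8} e_{2} + \frac{6365}{24} e_{3} - 31 e_{12} + \frac{10105}{192} e_{13} - \frac{127}{3} e_{23} + \frac{2887}{48} e_{123}
Answer: -\frac{683}{12}


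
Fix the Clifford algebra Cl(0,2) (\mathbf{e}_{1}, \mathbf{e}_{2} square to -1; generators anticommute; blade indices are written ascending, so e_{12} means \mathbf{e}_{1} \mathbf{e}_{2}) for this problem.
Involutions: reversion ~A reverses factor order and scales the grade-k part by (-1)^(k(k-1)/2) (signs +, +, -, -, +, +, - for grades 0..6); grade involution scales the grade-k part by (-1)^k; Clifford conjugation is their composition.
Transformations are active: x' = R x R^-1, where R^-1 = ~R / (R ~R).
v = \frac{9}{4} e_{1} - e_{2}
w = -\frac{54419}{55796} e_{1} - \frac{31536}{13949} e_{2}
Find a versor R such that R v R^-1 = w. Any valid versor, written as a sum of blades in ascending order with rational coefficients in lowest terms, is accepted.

Construction: equal norms (both -\frac{97}{16}) license R = v + w = \frac{35561}{27898} e_{1} - \frac{45485}{13949} e_{2} — nothing changes along that direction, while (v - w)/2 changes sign, so v maps onto w.
Answer: \frac{35561}{27898} e_{1} - \frac{45485}{13949} e_{2}


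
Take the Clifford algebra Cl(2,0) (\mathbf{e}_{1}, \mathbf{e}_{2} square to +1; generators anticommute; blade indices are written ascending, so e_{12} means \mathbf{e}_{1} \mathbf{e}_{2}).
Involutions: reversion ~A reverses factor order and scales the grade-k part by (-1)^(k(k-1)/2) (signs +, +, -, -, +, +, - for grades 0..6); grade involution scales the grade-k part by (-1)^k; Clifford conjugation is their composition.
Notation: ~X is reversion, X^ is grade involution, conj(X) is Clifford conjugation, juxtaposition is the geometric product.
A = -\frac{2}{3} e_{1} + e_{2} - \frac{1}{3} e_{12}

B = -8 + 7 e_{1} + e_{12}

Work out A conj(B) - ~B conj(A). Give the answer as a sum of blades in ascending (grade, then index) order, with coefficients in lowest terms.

first term: \frac{13}{3} + \frac{19}{3} e_{1} - \frac{29}{3} e_{2} + \frac{29}{3} e_{12}
second term: 5 - \frac{13}{3} e_{1} + 11 e_{2} - \frac{29}{3} e_{12}
Answer: -\frac{2}{3} + \frac{32}{3} e_{1} - \frac{62}{3} e_{2} + \frac{58}{3} e_{12}


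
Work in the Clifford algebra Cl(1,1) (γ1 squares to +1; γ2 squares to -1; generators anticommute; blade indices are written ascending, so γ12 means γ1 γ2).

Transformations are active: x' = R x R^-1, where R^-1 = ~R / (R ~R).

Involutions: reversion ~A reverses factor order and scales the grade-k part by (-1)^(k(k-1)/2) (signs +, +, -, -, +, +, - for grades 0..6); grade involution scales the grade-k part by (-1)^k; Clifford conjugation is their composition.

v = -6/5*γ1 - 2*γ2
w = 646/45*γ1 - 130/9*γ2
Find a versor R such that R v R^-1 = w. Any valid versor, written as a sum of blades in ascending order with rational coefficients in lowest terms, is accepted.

Sketch: the shared square -64/25 makes R = v + w = 592/45*γ1 - 148/9*γ2 the natural versor; its sandwich fixes that direction, negates (v - w)/2, and sends v to w.
Answer: 592/45*γ1 - 148/9*γ2


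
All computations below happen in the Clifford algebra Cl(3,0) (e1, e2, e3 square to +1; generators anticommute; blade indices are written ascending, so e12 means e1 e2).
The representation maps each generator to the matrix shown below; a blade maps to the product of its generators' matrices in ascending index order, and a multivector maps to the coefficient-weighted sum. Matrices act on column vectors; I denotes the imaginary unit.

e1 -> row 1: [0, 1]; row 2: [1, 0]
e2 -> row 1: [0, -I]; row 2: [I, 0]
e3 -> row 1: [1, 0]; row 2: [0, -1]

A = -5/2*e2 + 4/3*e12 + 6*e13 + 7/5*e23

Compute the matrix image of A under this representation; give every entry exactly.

Bivector images (products of the table entries): rho(e12) = rho(e1)rho(e2) = row 1: [I, 0]; row 2: [0, -I]; rho(e13) = rho(e1)rho(e3) = row 1: [0, -1]; row 2: [1, 0]; rho(e23) = rho(e2)rho(e3) = row 1: [0, I]; row 2: [I, 0].
M = (-5/2)*rho(e2) + (4/3)*rho(e12) + (6)*rho(e13) + (7/5)*rho(e23), summed entrywise:
Answer: row 1: [4*I/3, -6 + 39*I/10]; row 2: [6 - 11*I/10, -4*I/3]


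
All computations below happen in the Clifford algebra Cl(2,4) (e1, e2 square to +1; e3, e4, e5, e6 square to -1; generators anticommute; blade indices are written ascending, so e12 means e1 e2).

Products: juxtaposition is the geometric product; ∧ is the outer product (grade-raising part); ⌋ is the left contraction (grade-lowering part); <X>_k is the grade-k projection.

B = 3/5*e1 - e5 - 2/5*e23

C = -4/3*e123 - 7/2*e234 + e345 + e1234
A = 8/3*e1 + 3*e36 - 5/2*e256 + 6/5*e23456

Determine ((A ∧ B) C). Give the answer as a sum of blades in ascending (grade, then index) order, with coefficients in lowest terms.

step 1: -8/3*e15 - 16/15*e123 + 9/5*e136 + 3*e356 + 3/2*e1256 - 18/25*e123456
step 2: 64/45 - 16/15*e4 + 56/15*e14 - 12/5*e26 - 3*e46 - 18/25*e56 + 18/25*e126 + 8/3*e134 - 63/25*e156 - 32/9*e235 - 9/5*e246 + 2*e356 - 24/25*e456 + 16/15*e1245 + 63/10*e1246 + 4*e1256 + 9/5*e1456 - 8/3*e2345 - 21/2*e2456 - 3/2*e3456 - 28/3*e12345 + 3/2*e12346 - 3*e12456 - 21/4*e13456
Answer: 64/45 - 16/15*e4 + 56/15*e14 - 12/5*e26 - 3*e46 - 18/25*e56 + 18/25*e126 + 8/3*e134 - 63/25*e156 - 32/9*e235 - 9/5*e246 + 2*e356 - 24/25*e456 + 16/15*e1245 + 63/10*e1246 + 4*e1256 + 9/5*e1456 - 8/3*e2345 - 21/2*e2456 - 3/2*e3456 - 28/3*e12345 + 3/2*e12346 - 3*e12456 - 21/4*e13456


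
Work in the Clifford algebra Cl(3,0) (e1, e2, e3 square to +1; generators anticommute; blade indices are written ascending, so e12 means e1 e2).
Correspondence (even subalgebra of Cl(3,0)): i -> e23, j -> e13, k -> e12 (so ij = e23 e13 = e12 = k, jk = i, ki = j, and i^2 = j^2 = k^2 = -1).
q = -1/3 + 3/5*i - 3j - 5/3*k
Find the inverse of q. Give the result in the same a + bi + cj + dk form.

In blades: q = -1/3 - 5/3*e12 - 3*e13 + 3/5*e23.
With qbar = -1/3 + 5/3*e12 + 3*e13 - 3/5*e23 (scalar fixed, mapped units negated), q qbar = 2756/225 (the sum of squared coefficients), so q^-1 = qbar / (2756/225) = -75/2756 + 375/2756*e12 + 675/2756*e13 - 135/2756*e23; translating back:
Answer: -75/2756 - 135/2756*i + 675/2756*j + 375/2756*k


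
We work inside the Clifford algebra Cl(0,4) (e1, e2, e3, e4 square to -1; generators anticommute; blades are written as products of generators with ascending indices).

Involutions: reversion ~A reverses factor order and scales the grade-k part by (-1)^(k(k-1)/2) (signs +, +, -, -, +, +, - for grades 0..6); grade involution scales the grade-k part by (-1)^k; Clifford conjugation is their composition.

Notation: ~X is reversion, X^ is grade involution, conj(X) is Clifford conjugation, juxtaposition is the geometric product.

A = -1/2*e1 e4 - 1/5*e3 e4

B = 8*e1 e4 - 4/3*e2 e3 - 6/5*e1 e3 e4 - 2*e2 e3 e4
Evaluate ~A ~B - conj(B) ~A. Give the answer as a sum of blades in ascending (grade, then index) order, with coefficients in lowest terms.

first term: 4 - 6/25*e1 - 2/5*e2 + 3/5*e3 + 8/5*e1 e3 + 4/15*e2 e4 - e1 e2 e3 + 2/3*e1 e2 e3 e4
second term: 4 + 6/25*e1 + 2/5*e2 - 3/5*e3 - 8/5*e1 e3 - 4/15*e2 e4 - e1 e2 e3 + 2/3*e1 e2 e3 e4
Answer: -12/25*e1 - 4/5*e2 + 6/5*e3 + 16/5*e1 e3 + 8/15*e2 e4


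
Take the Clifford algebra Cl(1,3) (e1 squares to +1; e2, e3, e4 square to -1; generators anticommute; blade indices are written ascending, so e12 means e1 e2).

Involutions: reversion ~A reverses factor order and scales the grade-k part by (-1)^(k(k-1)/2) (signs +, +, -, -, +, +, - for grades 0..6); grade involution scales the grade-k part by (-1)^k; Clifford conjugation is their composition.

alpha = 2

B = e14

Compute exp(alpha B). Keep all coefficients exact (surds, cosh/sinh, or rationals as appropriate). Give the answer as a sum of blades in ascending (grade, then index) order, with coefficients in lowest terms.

B^2 = (1)^2*(e14)^2 = 1*(+1) = 1 (a basis 2-blade squares to minus the product of its generators' squares).
B^2 = 1 — the positive square puts this in the hyperbolic regime; l = 1, alpha*l = 2, so exp(alpha B) = cosh(2) + (sinh(2)/1)*B = cosh(2) + (sinh(2))*B.
Answer: cosh(2) + sinh(2)*e14


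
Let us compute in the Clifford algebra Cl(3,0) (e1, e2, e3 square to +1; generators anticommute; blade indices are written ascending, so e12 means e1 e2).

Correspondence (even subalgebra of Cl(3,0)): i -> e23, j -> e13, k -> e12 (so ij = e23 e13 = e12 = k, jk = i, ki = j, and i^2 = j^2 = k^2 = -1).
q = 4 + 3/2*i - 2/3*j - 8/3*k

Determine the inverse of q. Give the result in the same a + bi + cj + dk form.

In blades: q = 4 - 8/3*e12 - 2/3*e13 + 3/2*e23.
With qbar = 4 + 8/3*e12 + 2/3*e13 - 3/2*e23 (scalar fixed, mapped units negated), q qbar = 929/36 (the sum of squared coefficients), so q^-1 = qbar / (929/36) = 144/929 + 96/929*e12 + 24/929*e13 - 54/929*e23; translating back:
Answer: 144/929 - 54/929*i + 24/929*j + 96/929*k


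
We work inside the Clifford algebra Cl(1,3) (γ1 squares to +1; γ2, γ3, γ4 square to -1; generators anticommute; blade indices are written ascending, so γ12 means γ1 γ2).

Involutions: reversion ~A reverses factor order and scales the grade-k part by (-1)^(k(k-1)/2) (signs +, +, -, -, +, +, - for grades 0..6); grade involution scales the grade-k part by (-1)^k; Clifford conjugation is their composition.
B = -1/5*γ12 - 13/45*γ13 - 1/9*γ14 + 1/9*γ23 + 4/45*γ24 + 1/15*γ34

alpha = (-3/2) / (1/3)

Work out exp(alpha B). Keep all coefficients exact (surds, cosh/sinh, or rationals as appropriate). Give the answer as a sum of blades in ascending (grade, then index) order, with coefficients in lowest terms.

B^2 term by term: the squares give (-1/5)^2*(γ12)^2 + (-13/45)^2*(γ13)^2 + (-1/9)^2*(γ14)^2 + (1/9)^2*(γ23)^2 + (4/45)^2*(γ24)^2 + (1/15)^2*(γ34)^2 = 1/25*(+1) + 169/2025*(+1) + 1/81*(+1) + 1/81*(-1) + 16/2025*(-1) + 1/225*(-1) = 1/9 (each basis 2-blade squares to minus the product of its generators' squares); cross terms between blades sharing an index anticommute and cancel; the commuting (index-disjoint) pairs give grade-4 terms 2*c*c'*(blade product), which cancel blade by blade — γ1234: -2/75 + 104/2025 - 2/81 = 0 — confirming B is simple. So B^2 = 1/9.
B^2 = 1/9 — hyperbolic case — the even/odd split gives cosh and sinh: l = 1/3, alpha*l = -3/2, so exp(alpha B) = cosh(-3/2) + (sinh(-3/2)/(1/3))*B = cosh(3/2) + (-3*sinh(3/2))*B.
Answer: cosh(3/2) + 3*sinh(3/2)/5*γ12 + 13*sinh(3/2)/15*γ13 + sinh(3/2)/3*γ14 - sinh(3/2)/3*γ23 - 4*sinh(3/2)/15*γ24 - sinh(3/2)/5*γ34


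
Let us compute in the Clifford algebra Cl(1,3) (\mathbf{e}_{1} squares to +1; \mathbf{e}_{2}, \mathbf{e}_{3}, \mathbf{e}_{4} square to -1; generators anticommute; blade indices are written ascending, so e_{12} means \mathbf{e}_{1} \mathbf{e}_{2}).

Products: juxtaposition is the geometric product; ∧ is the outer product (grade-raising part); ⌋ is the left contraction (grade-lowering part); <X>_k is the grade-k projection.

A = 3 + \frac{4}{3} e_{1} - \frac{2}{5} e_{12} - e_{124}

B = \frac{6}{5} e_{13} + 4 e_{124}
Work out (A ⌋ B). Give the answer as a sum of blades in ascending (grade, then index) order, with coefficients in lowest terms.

step 1: 4 + \frac{8}{5} e_{3} - \frac{8}{5} e_{4} + \frac{18}{5} e_{13} + \frac{16}{3} e_{24} + 12 e_{124}
Answer: 4 + \frac{8}{5} e_{3} - \frac{8}{5} e_{4} + \frac{18}{5} e_{13} + \frac{16}{3} e_{24} + 12 e_{124}


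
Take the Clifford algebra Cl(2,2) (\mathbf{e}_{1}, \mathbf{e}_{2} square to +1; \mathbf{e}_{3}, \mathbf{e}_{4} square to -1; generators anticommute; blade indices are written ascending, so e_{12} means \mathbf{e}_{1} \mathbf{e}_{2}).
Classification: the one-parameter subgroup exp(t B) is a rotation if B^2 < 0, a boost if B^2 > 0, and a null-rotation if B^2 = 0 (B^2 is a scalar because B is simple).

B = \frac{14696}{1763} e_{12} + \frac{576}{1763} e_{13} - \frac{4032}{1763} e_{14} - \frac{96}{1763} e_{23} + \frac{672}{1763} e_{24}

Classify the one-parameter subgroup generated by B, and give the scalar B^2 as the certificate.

B^2 term by term: the squares give (\frac{14696}{1763})^2*(e_{12})^2 + (\frac{576}{1763})^2*(e_{13})^2 + (-\frac{4032}{1763})^2*(e_{14})^2 + (-\frac{96}{1763})^2*(e_{23})^2 + (\frac{672}{1763})^2*(e_{24})^2 = \frac{215972416}{3108169}*(-1) + \frac{331776}{3108169}*(+1) + \frac{16257024}{3108169}*(+1) + \frac{9216}{3108169}*(+1) + \frac{451584}{3108169}*(+1) = -64 (each basis 2-blade squares to minus the product of its generators' squares); cross terms between blades sharing an index anticommute and cancel; the commuting (index-disjoint) pairs give grade-4 terms 2*c*c'*(blade product), which cancel blade by blade — e_{1234}: -\frac{774144}{3108169} + \frac{774144}{3108169} = 0 — confirming B is simple. So B^2 = -64.
Answer: rotation, certificate B^2 = -64. Note: conjugating B changes its blade decomposition but never the scalar B^2 = -64, whose sign settles the classification.


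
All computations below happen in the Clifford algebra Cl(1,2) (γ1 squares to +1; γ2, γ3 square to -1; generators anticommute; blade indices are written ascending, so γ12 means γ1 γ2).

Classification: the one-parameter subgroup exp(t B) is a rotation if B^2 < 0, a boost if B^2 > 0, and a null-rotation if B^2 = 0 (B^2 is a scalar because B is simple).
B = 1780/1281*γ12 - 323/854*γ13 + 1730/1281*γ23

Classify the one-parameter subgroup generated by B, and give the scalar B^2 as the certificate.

B^2 term by term: the squares give (1780/1281)^2*(γ12)^2 + (-323/854)^2*(γ13)^2 + (1730/1281)^2*(γ23)^2 = 3168400/1640961*(+1) + 104329/729316*(+1) + 2992900/1640961*(-1) = 1/4 (each basis 2-blade squares to minus the product of its generators' squares); cross terms between blades sharing an index anticommute and cancel. So B^2 = 1/4.
Answer: boost, certificate B^2 = 1/4. Note: conjugating B changes its blade decomposition but never the scalar B^2 = 1/4, whose sign settles the classification.


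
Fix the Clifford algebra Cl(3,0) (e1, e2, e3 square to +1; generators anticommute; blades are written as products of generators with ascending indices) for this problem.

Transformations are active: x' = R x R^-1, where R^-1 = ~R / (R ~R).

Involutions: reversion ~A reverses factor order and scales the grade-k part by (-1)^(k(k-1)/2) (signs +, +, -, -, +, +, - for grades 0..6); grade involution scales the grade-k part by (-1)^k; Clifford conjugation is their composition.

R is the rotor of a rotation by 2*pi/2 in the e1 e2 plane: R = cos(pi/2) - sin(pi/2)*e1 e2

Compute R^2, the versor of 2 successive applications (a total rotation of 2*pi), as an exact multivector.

The rotor phase is half the rotation angle and phases add under composition, so 2 steps in the e1 e2 plane accumulate phase 2*(pi/2) = pi: R^2 = cos(pi) - sin(pi)*e1 e2.
cos(pi) = -1 and sin(pi) = 0, so R^2 = -1. The total rotation 2*pi is 1 full turn, so every vector returns to itself, yet the rotor is -1, on the OTHER sheet of the double cover (an odd number of 2*pi turns).
Answer: -1


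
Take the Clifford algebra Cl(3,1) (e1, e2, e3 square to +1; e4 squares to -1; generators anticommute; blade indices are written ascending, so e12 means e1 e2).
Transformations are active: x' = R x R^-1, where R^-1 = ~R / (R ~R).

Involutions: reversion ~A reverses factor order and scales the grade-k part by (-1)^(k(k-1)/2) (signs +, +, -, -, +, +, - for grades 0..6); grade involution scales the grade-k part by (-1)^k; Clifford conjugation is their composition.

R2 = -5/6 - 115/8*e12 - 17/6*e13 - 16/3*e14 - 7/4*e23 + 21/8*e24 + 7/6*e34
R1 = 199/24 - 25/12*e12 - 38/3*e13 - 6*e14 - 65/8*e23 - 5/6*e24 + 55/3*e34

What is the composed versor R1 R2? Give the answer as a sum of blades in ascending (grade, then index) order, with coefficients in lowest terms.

Distribute over the grade parts of R1 (each basis-blade product reordered to ascending indices, repeated generators contracted through their squares):
<R1>_0 (= 199/24) R2 = -995/144 - 22885/192*e12 - 3383/144*e13 - 398/9*e14 - 1393/96*e23 + 1393/64*e24 + 1393/144*e34
<R1>_2 (= -25/12*e12 - 38/3*e13 - 6*e14 - 65/8*e23 - 5/6*e24 + 55/3*e34) R2 = -1385/48 - 845/48*e12 - 2269/192*e13 + 791/32*e14 + 6425/48*e23 + 1575/16*e24 - 2755/64*e34 - 725/4*e1234
Summing the partial products and collecting blades:
Answer: -2575/72 - 8755/64*e12 - 20339/576*e13 - 5617/288*e14 + 3819/32*e23 + 7693/64*e24 - 19223/576*e34 - 725/4*e1234


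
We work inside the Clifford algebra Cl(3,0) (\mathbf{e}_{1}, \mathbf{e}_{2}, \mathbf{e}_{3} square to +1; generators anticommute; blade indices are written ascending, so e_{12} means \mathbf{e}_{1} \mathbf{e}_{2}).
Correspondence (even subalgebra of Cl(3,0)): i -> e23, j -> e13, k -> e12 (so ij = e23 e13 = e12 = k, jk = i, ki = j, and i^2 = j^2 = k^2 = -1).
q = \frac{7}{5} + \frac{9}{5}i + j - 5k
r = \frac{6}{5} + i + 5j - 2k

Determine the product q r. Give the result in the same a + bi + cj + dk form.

In blades: q = \frac{7}{5} - 5 e_{12} + e_{13} + \frac{9}{5} e_{23}, r = \frac{6}{5} - 2 e_{12} + 5 e_{13} + e_{23}.
Distribute q over r term by term (generator squares from the signature, products reordered to ascending indices): (\frac{7}{5})*r = \frac{42}{25} - \frac{14}{5} e_{12} + 7 e_{13} + \frac{7}{5} e_{23}; (-5 e_{12})*r = -10 - 6 e_{12} - 5 e_{13} + 25 e_{23}; (e_{13})*r = -5 - e_{12} + \frac{6}{5} e_{13} - 2 e_{23}; (\frac{9}{5} e_{23})*r = -\frac{9}{5} + 9 e_{12} + \frac{18}{5} e_{13} + \frac{54}{25} e_{23}.
Sum: -\frac{378}{25} - \frac{4}{5} e_{12} + \frac{34}{5} e_{13} + \frac{664}{25} e_{23}; translating back through the correspondence:
Answer: -\frac{378}{25} + \frac{664}{25}i + \frac{34}{5}j - \frac{4}{5}k


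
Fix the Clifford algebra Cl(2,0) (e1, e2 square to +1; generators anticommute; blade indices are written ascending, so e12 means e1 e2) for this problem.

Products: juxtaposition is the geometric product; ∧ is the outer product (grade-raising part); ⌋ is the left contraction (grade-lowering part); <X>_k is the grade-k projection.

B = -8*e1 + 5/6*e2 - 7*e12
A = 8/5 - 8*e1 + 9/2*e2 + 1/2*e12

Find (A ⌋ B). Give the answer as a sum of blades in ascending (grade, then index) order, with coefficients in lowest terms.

step 1: 285/4 + 187/10*e1 + 172/3*e2 - 56/5*e12
Answer: 285/4 + 187/10*e1 + 172/3*e2 - 56/5*e12
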